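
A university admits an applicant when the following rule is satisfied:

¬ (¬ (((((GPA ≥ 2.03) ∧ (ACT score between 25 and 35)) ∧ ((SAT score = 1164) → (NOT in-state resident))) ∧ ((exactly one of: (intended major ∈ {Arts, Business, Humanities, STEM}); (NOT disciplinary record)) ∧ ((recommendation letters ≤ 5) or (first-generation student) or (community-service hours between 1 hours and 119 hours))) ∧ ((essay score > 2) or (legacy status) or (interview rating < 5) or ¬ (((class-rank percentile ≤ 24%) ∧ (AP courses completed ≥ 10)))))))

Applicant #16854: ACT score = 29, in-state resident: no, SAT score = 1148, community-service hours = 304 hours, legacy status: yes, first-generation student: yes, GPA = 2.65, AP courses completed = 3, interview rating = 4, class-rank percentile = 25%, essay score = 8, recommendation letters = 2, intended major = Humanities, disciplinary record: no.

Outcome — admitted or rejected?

Rejected

Atomic conditions:
  GPA ≥ 2.03: 2.65 ≥ 2.03 is true
  ACT score between 25 and 35: 29 in [25, 35] is true
  SAT score = 1164: 1148 == 1164 is false
  NOT in-state resident: no → true
  intended major ∈ {Arts, Business, Humanities, STEM}: Humanities is in the set → true
  NOT disciplinary record: no → true
  recommendation letters ≤ 5: 2 ≤ 5 is true
  first-generation student: yes → true
  community-service hours between 1 hours and 119 hours: 304 in [1, 119] is false
  essay score > 2: 8 > 2 is true
  legacy status: yes → true
  interview rating < 5: 4 < 5 is true
  class-rank percentile ≤ 24%: 25 ≤ 24 is false
  AP courses completed ≥ 10: 3 ≥ 10 is false
Combine:
[1.1.1.1] true AND true = true
[1.1.1.2] false → true (antecedent false ⇒ implication holds) = true
[1.1.1] true AND true = true
[1.1.2.1] exactly-one(true, true) = false
[1.1.2.2] true OR true OR false = true
[1.1.2] false AND true = false
[1.1.3.4.1] false AND false = false
[1.1.3.4] NOT false = true
[1.1.3] true OR true OR true OR true = true
[1.1] true AND false AND true = false
[1] NOT false = true
[root] NOT true = false
Overall: false → rejected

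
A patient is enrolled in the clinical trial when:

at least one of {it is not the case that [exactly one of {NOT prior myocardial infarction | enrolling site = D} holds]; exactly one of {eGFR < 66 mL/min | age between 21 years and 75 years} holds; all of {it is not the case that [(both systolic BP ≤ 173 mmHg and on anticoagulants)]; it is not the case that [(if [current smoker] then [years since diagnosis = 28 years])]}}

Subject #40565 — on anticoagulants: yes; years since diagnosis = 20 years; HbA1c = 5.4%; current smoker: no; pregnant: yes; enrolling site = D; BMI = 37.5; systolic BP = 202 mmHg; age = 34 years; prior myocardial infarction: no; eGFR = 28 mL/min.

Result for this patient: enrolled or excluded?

Atomic conditions:
  NOT prior myocardial infarction: no → true
  enrolling site = D: D == D is true
  eGFR < 66 mL/min: 28 < 66 is true
  age between 21 years and 75 years: 34 in [21, 75] is true
  systolic BP ≤ 173 mmHg: 202 ≤ 173 is false
  on anticoagulants: yes → true
  current smoker: no → false
  years since diagnosis = 28 years: 20 == 28 is false
Combine:
[1.1] exactly-one(true, true) = false
[1] NOT false = true
[2] exactly-one(true, true) = false
[3.1.1] false AND true = false
[3.1] NOT false = true
[3.2.1] false → false (antecedent false ⇒ implication holds) = true
[3.2] NOT true = false
[3] true AND false = false
[root] true OR false OR false = true
Overall: true → enrolled

Enrolled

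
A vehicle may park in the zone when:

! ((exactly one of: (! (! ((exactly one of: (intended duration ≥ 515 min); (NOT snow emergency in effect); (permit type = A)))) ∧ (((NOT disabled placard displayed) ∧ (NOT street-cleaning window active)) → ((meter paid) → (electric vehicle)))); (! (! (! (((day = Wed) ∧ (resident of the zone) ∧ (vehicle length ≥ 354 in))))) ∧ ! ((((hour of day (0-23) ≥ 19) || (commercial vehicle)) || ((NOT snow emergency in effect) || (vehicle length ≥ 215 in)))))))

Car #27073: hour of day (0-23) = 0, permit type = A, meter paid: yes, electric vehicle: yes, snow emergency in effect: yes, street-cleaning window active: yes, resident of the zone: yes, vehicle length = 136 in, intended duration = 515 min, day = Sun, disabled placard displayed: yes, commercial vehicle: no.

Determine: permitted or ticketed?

Atomic conditions:
  intended duration ≥ 515 min: 515 ≥ 515 is true
  NOT snow emergency in effect: yes → false
  permit type = A: A == A is true
  NOT disabled placard displayed: yes → false
  NOT street-cleaning window active: yes → false
  meter paid: yes → true
  electric vehicle: yes → true
  day = Wed: Sun == Wed is false
  resident of the zone: yes → true
  vehicle length ≥ 354 in: 136 ≥ 354 is false
  hour of day (0-23) ≥ 19: 0 ≥ 19 is false
  commercial vehicle: no → false
  vehicle length ≥ 215 in: 136 ≥ 215 is false
Combine:
[1.1.1.1.1] exactly-one(true, false, true) = false
[1.1.1.1] NOT false = true
[1.1.1] NOT true = false
[1.1.2.1] false AND false = false
[1.1.2.2] true → true = true
[1.1.2] false → true (antecedent false ⇒ implication holds) = true
[1.1] false AND true = false
[1.2.1.1.1.1] false AND true AND false = false
[1.2.1.1.1] NOT false = true
[1.2.1.1] NOT true = false
[1.2.1] NOT false = true
[1.2.2.1.1] false OR false = false
[1.2.2.1.2] false OR false = false
[1.2.2.1] false OR false = false
[1.2.2] NOT false = true
[1.2] true AND true = true
[1] exactly-one(false, true) = true
[root] NOT true = false
Overall: false → ticketed

Ticketed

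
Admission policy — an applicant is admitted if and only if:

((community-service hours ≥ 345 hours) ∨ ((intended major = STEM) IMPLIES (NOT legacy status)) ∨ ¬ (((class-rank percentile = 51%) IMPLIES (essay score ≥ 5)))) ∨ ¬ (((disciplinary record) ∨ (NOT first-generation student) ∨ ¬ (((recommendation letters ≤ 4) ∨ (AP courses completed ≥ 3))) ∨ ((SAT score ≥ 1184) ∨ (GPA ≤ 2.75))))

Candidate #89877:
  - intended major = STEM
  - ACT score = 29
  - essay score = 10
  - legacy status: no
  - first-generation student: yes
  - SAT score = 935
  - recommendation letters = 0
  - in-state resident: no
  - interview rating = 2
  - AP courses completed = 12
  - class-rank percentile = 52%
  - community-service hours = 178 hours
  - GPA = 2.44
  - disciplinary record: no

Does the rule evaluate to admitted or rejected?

Atomic conditions:
  community-service hours ≥ 345 hours: 178 ≥ 345 is false
  intended major = STEM: STEM == STEM is true
  NOT legacy status: no → true
  class-rank percentile = 51%: 52 == 51 is false
  essay score ≥ 5: 10 ≥ 5 is true
  disciplinary record: no → false
  NOT first-generation student: yes → false
  recommendation letters ≤ 4: 0 ≤ 4 is true
  AP courses completed ≥ 3: 12 ≥ 3 is true
  SAT score ≥ 1184: 935 ≥ 1184 is false
  GPA ≤ 2.75: 2.44 ≤ 2.75 is true
Combine:
[1.2] true → true = true
[1.3.1] false → true (antecedent false ⇒ implication holds) = true
[1.3] NOT true = false
[1] false OR true OR false = true
[2.1.3.1] true OR true = true
[2.1.3] NOT true = false
[2.1.4] false OR true = true
[2.1] false OR false OR false OR true = true
[2] NOT true = false
[root] true OR false = true
Overall: true → admitted

Admitted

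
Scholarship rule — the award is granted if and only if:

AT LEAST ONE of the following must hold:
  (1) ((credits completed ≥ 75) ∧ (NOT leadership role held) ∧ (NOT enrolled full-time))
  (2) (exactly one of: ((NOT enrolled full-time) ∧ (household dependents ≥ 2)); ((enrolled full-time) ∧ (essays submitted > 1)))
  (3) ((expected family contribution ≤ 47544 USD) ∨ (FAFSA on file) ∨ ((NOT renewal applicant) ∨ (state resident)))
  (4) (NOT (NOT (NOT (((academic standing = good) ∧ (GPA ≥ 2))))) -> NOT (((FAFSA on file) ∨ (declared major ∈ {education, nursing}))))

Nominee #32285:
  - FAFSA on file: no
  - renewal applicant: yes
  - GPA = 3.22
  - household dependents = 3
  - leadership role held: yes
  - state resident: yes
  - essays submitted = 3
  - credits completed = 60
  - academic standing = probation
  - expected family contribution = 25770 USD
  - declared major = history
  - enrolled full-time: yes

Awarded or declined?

Atomic conditions:
  credits completed ≥ 75: 60 ≥ 75 is false
  NOT leadership role held: yes → false
  NOT enrolled full-time: yes → false
  household dependents ≥ 2: 3 ≥ 2 is true
  enrolled full-time: yes → true
  essays submitted > 1: 3 > 1 is true
  expected family contribution ≤ 47544 USD: 25770 ≤ 47544 is true
  FAFSA on file: no → false
  NOT renewal applicant: yes → false
  state resident: yes → true
  academic standing = good: probation == good is false
  GPA ≥ 2: 3.22 ≥ 2 is true
  declared major ∈ {education, nursing}: history is not in the set → false
Combine:
[1] false AND false AND false = false
[2.1] false AND true = false
[2.2] true AND true = true
[2] exactly-one(false, true) = true
[3.3] false OR true = true
[3] true OR false OR true = true
[4.1.1.1.1] false AND true = false
[4.1.1.1] NOT false = true
[4.1.1] NOT true = false
[4.1] NOT false = true
[4.2.1] false OR false = false
[4.2] NOT false = true
[4] true → true = true
[root] false OR true OR true OR true = true
Overall: true → awarded

Awarded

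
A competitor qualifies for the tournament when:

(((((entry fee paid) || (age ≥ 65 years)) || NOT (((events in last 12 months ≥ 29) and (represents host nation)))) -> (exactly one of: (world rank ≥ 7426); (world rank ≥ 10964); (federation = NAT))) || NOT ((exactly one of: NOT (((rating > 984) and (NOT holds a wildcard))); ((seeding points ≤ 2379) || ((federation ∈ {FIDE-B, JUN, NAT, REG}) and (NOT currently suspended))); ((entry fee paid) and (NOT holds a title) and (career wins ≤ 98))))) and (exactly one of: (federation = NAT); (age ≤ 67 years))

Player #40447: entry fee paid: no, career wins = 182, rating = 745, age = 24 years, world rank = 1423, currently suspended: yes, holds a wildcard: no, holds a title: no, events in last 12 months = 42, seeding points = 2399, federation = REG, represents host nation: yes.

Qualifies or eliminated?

Atomic conditions:
  entry fee paid: no → false
  age ≥ 65 years: 24 ≥ 65 is false
  events in last 12 months ≥ 29: 42 ≥ 29 is true
  represents host nation: yes → true
  world rank ≥ 7426: 1423 ≥ 7426 is false
  world rank ≥ 10964: 1423 ≥ 10964 is false
  federation = NAT: REG == NAT is false
  rating > 984: 745 > 984 is false
  NOT holds a wildcard: no → true
  seeding points ≤ 2379: 2399 ≤ 2379 is false
  federation ∈ {FIDE-B, JUN, NAT, REG}: REG is in the set → true
  NOT currently suspended: yes → false
  NOT holds a title: no → true
  career wins ≤ 98: 182 ≤ 98 is false
  age ≤ 67 years: 24 ≤ 67 is true
Combine:
[1.1.1.1] false OR false = false
[1.1.1.2.1] true AND true = true
[1.1.1.2] NOT true = false
[1.1.1] false OR false = false
[1.1.2] exactly-one(false, false, false) = false
[1.1] false → false (antecedent false ⇒ implication holds) = true
[1.2.1.1.1] false AND true = false
[1.2.1.1] NOT false = true
[1.2.1.2.2] true AND false = false
[1.2.1.2] false OR false = false
[1.2.1.3] false AND true AND false = false
[1.2.1] exactly-one(true, false, false) = true
[1.2] NOT true = false
[1] true OR false = true
[2] exactly-one(false, true) = true
[root] true AND true = true
Overall: true → qualifies

Qualifies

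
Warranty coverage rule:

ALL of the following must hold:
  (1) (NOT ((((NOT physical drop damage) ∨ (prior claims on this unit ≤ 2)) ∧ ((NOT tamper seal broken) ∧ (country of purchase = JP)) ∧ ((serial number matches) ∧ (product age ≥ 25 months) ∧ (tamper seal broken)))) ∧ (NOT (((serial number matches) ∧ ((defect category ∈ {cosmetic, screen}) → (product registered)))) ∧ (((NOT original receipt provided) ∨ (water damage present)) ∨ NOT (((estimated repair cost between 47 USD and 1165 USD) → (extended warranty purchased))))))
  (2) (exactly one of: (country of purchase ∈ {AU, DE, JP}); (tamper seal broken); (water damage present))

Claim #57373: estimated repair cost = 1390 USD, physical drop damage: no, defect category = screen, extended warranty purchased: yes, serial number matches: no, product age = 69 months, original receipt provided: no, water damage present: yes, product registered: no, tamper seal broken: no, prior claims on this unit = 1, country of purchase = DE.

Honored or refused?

Atomic conditions:
  NOT physical drop damage: no → true
  prior claims on this unit ≤ 2: 1 ≤ 2 is true
  NOT tamper seal broken: no → true
  country of purchase = JP: DE == JP is false
  serial number matches: no → false
  product age ≥ 25 months: 69 ≥ 25 is true
  tamper seal broken: no → false
  defect category ∈ {cosmetic, screen}: screen is in the set → true
  product registered: no → false
  NOT original receipt provided: no → true
  water damage present: yes → true
  estimated repair cost between 47 USD and 1165 USD: 1390 in [47, 1165] is false
  extended warranty purchased: yes → true
  country of purchase ∈ {AU, DE, JP}: DE is in the set → true
Combine:
[1.1.1.1] true OR true = true
[1.1.1.2] true AND false = false
[1.1.1.3] false AND true AND false = false
[1.1.1] true AND false AND false = false
[1.1] NOT false = true
[1.2.1.1.2] true → false = false
[1.2.1.1] false AND false = false
[1.2.1] NOT false = true
[1.2.2.1] true OR true = true
[1.2.2.2.1] false → true (antecedent false ⇒ implication holds) = true
[1.2.2.2] NOT true = false
[1.2.2] true OR false = true
[1.2] true AND true = true
[1] true AND true = true
[2] exactly-one(true, false, true) = false
[root] true AND false = false
Overall: false → refused

Refused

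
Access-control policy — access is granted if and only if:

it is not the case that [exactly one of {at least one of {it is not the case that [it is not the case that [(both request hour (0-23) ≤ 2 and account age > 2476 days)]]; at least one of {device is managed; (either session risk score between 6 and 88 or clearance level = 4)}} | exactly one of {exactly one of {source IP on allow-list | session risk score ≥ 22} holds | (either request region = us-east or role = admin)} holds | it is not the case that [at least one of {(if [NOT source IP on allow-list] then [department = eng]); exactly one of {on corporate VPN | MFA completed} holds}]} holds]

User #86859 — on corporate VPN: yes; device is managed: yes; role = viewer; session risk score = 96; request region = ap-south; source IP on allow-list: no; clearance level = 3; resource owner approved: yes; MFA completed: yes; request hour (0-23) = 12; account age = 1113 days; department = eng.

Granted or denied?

Atomic conditions:
  request hour (0-23) ≤ 2: 12 ≤ 2 is false
  account age > 2476 days: 1113 > 2476 is false
  device is managed: yes → true
  session risk score between 6 and 88: 96 in [6, 88] is false
  clearance level = 4: 3 == 4 is false
  source IP on allow-list: no → false
  session risk score ≥ 22: 96 ≥ 22 is true
  request region = us-east: ap-south == us-east is false
  role = admin: viewer == admin is false
  NOT source IP on allow-list: no → true
  department = eng: eng == eng is true
  on corporate VPN: yes → true
  MFA completed: yes → true
Combine:
[1.1.1.1.1] false AND false = false
[1.1.1.1] NOT false = true
[1.1.1] NOT true = false
[1.1.2.2] false OR false = false
[1.1.2] true OR false = true
[1.1] false OR true = true
[1.2.1] exactly-one(false, true) = true
[1.2.2] false OR false = false
[1.2] exactly-one(true, false) = true
[1.3.1.1] true → true = true
[1.3.1.2] exactly-one(true, true) = false
[1.3.1] true OR false = true
[1.3] NOT true = false
[1] exactly-one(true, true, false) = false
[root] NOT false = true
Overall: true → granted

Granted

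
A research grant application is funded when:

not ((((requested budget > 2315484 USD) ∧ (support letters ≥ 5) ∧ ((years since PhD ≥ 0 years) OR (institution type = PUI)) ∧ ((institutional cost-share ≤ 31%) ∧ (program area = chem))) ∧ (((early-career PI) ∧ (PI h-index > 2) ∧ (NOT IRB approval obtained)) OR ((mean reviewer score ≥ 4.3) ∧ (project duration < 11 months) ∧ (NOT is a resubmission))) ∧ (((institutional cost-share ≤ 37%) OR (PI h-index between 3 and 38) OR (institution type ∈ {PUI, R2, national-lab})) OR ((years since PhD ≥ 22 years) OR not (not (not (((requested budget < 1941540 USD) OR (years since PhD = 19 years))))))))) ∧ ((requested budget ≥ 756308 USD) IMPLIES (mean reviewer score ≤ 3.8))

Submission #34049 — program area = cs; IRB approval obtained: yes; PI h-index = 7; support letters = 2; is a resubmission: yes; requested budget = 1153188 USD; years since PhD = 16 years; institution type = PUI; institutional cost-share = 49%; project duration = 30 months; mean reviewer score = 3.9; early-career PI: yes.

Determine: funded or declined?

Declined

Atomic conditions:
  requested budget > 2315484 USD: 1153188 > 2315484 is false
  support letters ≥ 5: 2 ≥ 5 is false
  years since PhD ≥ 0 years: 16 ≥ 0 is true
  institution type = PUI: PUI == PUI is true
  institutional cost-share ≤ 31%: 49 ≤ 31 is false
  program area = chem: cs == chem is false
  early-career PI: yes → true
  PI h-index > 2: 7 > 2 is true
  NOT IRB approval obtained: yes → false
  mean reviewer score ≥ 4.3: 3.9 ≥ 4.3 is false
  project duration < 11 months: 30 < 11 is false
  NOT is a resubmission: yes → false
  institutional cost-share ≤ 37%: 49 ≤ 37 is false
  PI h-index between 3 and 38: 7 in [3, 38] is true
  institution type ∈ {PUI, R2, national-lab}: PUI is in the set → true
  years since PhD ≥ 22 years: 16 ≥ 22 is false
  requested budget < 1941540 USD: 1153188 < 1941540 is true
  years since PhD = 19 years: 16 == 19 is false
  requested budget ≥ 756308 USD: 1153188 ≥ 756308 is true
  mean reviewer score ≤ 3.8: 3.9 ≤ 3.8 is false
Combine:
[1.1.1.3] true OR true = true
[1.1.1.4] false AND false = false
[1.1.1] false AND false AND true AND false = false
[1.1.2.1] true AND true AND false = false
[1.1.2.2] false AND false AND false = false
[1.1.2] false OR false = false
[1.1.3.1] false OR true OR true = true
[1.1.3.2.2.1.1.1] true OR false = true
[1.1.3.2.2.1.1] NOT true = false
[1.1.3.2.2.1] NOT false = true
[1.1.3.2.2] NOT true = false
[1.1.3.2] false OR false = false
[1.1.3] true OR false = true
[1.1] false AND false AND true = false
[1] NOT false = true
[2] true → false = false
[root] true AND false = false
Overall: false → declined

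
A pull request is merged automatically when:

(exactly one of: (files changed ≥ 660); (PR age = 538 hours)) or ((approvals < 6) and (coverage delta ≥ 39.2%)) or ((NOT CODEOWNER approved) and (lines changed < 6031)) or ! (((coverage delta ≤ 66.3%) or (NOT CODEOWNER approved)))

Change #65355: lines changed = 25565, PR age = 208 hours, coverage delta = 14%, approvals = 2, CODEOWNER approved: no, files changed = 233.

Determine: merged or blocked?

Atomic conditions:
  files changed ≥ 660: 233 ≥ 660 is false
  PR age = 538 hours: 208 == 538 is false
  approvals < 6: 2 < 6 is true
  coverage delta ≥ 39.2%: 14 ≥ 39.2 is false
  NOT CODEOWNER approved: no → true
  lines changed < 6031: 25565 < 6031 is false
  coverage delta ≤ 66.3%: 14 ≤ 66.3 is true
Combine:
[1] exactly-one(false, false) = false
[2] true AND false = false
[3] true AND false = false
[4.1] true OR true = true
[4] NOT true = false
[root] false OR false OR false OR false = false
Overall: false → blocked

Blocked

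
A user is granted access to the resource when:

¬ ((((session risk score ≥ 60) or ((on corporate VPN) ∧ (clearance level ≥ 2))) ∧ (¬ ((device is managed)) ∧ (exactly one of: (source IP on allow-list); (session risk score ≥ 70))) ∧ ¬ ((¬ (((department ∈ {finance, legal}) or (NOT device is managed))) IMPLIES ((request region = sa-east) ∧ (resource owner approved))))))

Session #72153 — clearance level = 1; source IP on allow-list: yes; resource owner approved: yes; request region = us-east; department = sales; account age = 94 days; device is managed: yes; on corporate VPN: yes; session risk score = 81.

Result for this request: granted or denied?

Granted

Atomic conditions:
  session risk score ≥ 60: 81 ≥ 60 is true
  on corporate VPN: yes → true
  clearance level ≥ 2: 1 ≥ 2 is false
  device is managed: yes → true
  source IP on allow-list: yes → true
  session risk score ≥ 70: 81 ≥ 70 is true
  department ∈ {finance, legal}: sales is not in the set → false
  NOT device is managed: yes → false
  request region = sa-east: us-east == sa-east is false
  resource owner approved: yes → true
Combine:
[1.1.2] true AND false = false
[1.1] true OR false = true
[1.2.1] NOT true = false
[1.2.2] exactly-one(true, true) = false
[1.2] false AND false = false
[1.3.1.1.1] false OR false = false
[1.3.1.1] NOT false = true
[1.3.1.2] false AND true = false
[1.3.1] true → false = false
[1.3] NOT false = true
[1] true AND false AND true = false
[root] NOT false = true
Overall: true → granted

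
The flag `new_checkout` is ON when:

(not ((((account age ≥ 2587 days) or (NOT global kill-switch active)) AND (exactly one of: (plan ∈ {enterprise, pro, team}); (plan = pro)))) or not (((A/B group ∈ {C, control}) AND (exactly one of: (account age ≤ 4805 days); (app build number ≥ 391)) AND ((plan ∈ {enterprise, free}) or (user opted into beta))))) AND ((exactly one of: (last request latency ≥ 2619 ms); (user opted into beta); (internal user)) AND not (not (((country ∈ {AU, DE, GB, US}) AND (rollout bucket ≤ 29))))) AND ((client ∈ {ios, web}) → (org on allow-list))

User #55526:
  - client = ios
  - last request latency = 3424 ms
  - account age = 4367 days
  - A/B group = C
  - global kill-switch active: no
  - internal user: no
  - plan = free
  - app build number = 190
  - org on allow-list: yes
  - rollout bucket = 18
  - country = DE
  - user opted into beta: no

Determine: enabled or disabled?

Enabled

Atomic conditions:
  account age ≥ 2587 days: 4367 ≥ 2587 is true
  NOT global kill-switch active: no → true
  plan ∈ {enterprise, pro, team}: free is not in the set → false
  plan = pro: free == pro is false
  A/B group ∈ {C, control}: C is in the set → true
  account age ≤ 4805 days: 4367 ≤ 4805 is true
  app build number ≥ 391: 190 ≥ 391 is false
  plan ∈ {enterprise, free}: free is in the set → true
  user opted into beta: no → false
  last request latency ≥ 2619 ms: 3424 ≥ 2619 is true
  internal user: no → false
  country ∈ {AU, DE, GB, US}: DE is in the set → true
  rollout bucket ≤ 29: 18 ≤ 29 is true
  client ∈ {ios, web}: ios is in the set → true
  org on allow-list: yes → true
Combine:
[1.1.1.1] true OR true = true
[1.1.1.2] exactly-one(false, false) = false
[1.1.1] true AND false = false
[1.1] NOT false = true
[1.2.1.2] exactly-one(true, false) = true
[1.2.1.3] true OR false = true
[1.2.1] true AND true AND true = true
[1.2] NOT true = false
[1] true OR false = true
[2.1] exactly-one(true, false, false) = true
[2.2.1.1] true AND true = true
[2.2.1] NOT true = false
[2.2] NOT false = true
[2] true AND true = true
[3] true → true = true
[root] true AND true AND true = true
Overall: true → enabled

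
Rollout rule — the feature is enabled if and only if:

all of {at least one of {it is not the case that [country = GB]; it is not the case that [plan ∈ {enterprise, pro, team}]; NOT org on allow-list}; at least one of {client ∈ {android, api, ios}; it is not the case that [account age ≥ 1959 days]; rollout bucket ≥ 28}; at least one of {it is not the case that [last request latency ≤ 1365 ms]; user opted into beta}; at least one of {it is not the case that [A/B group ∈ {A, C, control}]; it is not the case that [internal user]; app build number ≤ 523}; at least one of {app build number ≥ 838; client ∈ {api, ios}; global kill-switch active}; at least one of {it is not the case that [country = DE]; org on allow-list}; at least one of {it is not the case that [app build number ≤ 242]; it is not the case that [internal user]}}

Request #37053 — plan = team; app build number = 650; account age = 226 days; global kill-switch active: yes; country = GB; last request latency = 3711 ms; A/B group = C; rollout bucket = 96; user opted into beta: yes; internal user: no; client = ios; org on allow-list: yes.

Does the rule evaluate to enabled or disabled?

Disabled

Atomic conditions:
  country = GB: GB == GB is true
  plan ∈ {enterprise, pro, team}: team is in the set → true
  NOT org on allow-list: yes → false
  client ∈ {android, api, ios}: ios is in the set → true
  account age ≥ 1959 days: 226 ≥ 1959 is false
  rollout bucket ≥ 28: 96 ≥ 28 is true
  last request latency ≤ 1365 ms: 3711 ≤ 1365 is false
  user opted into beta: yes → true
  A/B group ∈ {A, C, control}: C is in the set → true
  internal user: no → false
  app build number ≤ 523: 650 ≤ 523 is false
  app build number ≥ 838: 650 ≥ 838 is false
  client ∈ {api, ios}: ios is in the set → true
  global kill-switch active: yes → true
  country = DE: GB == DE is false
  org on allow-list: yes → true
  app build number ≤ 242: 650 ≤ 242 is false
Combine:
[1.1] NOT true = false
[1.2] NOT true = false
[1] false OR false OR false = false
[2.2] NOT false = true
[2] true OR true OR true = true
[3.1] NOT false = true
[3] true OR true = true
[4.1] NOT true = false
[4.2] NOT false = true
[4] false OR true OR false = true
[5] false OR true OR true = true
[6.1] NOT false = true
[6] true OR true = true
[7.1] NOT false = true
[7.2] NOT false = true
[7] true OR true = true
[root] false AND true AND true AND true AND true AND true AND true = false
Overall: false → disabled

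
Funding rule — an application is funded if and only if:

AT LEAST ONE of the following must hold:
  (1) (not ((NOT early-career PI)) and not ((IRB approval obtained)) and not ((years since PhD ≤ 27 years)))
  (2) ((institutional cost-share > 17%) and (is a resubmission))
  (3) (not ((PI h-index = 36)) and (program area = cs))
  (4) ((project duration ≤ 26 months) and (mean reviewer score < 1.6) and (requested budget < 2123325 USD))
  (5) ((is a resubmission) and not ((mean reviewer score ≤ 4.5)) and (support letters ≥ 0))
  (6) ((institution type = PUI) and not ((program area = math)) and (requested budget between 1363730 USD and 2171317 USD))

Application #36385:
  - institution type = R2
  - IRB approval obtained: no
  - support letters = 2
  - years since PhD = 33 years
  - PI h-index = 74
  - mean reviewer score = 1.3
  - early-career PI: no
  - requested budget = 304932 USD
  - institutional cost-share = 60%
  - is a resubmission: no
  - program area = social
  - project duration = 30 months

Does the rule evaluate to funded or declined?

Declined

Atomic conditions:
  NOT early-career PI: no → true
  IRB approval obtained: no → false
  years since PhD ≤ 27 years: 33 ≤ 27 is false
  institutional cost-share > 17%: 60 > 17 is true
  is a resubmission: no → false
  PI h-index = 36: 74 == 36 is false
  program area = cs: social == cs is false
  project duration ≤ 26 months: 30 ≤ 26 is false
  mean reviewer score < 1.6: 1.3 < 1.6 is true
  requested budget < 2123325 USD: 304932 < 2123325 is true
  mean reviewer score ≤ 4.5: 1.3 ≤ 4.5 is true
  support letters ≥ 0: 2 ≥ 0 is true
  institution type = PUI: R2 == PUI is false
  program area = math: social == math is false
  requested budget between 1363730 USD and 2171317 USD: 304932 in [1363730, 2171317] is false
Combine:
[1.1] NOT true = false
[1.2] NOT false = true
[1.3] NOT false = true
[1] false AND true AND true = false
[2] true AND false = false
[3.1] NOT false = true
[3] true AND false = false
[4] false AND true AND true = false
[5.2] NOT true = false
[5] false AND false AND true = false
[6.2] NOT false = true
[6] false AND true AND false = false
[root] false OR false OR false OR false OR false OR false = false
Overall: false → declined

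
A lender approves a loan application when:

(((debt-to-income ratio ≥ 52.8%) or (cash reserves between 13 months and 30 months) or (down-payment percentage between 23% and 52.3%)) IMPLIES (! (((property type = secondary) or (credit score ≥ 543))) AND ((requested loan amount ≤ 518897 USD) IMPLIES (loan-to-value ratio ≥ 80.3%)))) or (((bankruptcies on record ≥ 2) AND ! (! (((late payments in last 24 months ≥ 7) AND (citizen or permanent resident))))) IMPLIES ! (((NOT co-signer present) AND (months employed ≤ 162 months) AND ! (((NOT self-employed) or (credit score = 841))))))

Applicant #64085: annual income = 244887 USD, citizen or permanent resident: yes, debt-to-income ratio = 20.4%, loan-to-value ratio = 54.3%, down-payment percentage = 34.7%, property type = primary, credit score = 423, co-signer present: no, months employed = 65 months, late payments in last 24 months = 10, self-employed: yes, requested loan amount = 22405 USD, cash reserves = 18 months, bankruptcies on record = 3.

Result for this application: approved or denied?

Denied

Atomic conditions:
  debt-to-income ratio ≥ 52.8%: 20.4 ≥ 52.8 is false
  cash reserves between 13 months and 30 months: 18 in [13, 30] is true
  down-payment percentage between 23% and 52.3%: 34.7 in [23, 52.3] is true
  property type = secondary: primary == secondary is false
  credit score ≥ 543: 423 ≥ 543 is false
  requested loan amount ≤ 518897 USD: 22405 ≤ 518897 is true
  loan-to-value ratio ≥ 80.3%: 54.3 ≥ 80.3 is false
  bankruptcies on record ≥ 2: 3 ≥ 2 is true
  late payments in last 24 months ≥ 7: 10 ≥ 7 is true
  citizen or permanent resident: yes → true
  NOT co-signer present: no → true
  months employed ≤ 162 months: 65 ≤ 162 is true
  NOT self-employed: yes → false
  credit score = 841: 423 == 841 is false
Combine:
[1.1] false OR true OR true = true
[1.2.1.1] false OR false = false
[1.2.1] NOT false = true
[1.2.2] true → false = false
[1.2] true AND false = false
[1] true → false = false
[2.1.2.1.1] true AND true = true
[2.1.2.1] NOT true = false
[2.1.2] NOT false = true
[2.1] true AND true = true
[2.2.1.3.1] false OR false = false
[2.2.1.3] NOT false = true
[2.2.1] true AND true AND true = true
[2.2] NOT true = false
[2] true → false = false
[root] false OR false = false
Overall: false → denied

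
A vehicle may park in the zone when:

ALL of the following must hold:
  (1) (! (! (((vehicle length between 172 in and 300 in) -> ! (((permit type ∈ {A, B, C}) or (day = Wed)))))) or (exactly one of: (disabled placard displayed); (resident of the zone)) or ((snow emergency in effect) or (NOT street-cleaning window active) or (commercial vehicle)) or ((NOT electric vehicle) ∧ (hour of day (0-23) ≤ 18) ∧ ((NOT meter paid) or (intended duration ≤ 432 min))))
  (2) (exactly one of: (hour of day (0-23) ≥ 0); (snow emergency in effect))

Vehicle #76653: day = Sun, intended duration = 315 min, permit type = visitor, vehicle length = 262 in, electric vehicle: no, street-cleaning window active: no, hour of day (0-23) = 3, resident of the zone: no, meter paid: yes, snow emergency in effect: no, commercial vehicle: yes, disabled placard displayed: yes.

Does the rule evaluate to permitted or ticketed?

Permitted

Atomic conditions:
  vehicle length between 172 in and 300 in: 262 in [172, 300] is true
  permit type ∈ {A, B, C}: visitor is not in the set → false
  day = Wed: Sun == Wed is false
  disabled placard displayed: yes → true
  resident of the zone: no → false
  snow emergency in effect: no → false
  NOT street-cleaning window active: no → true
  commercial vehicle: yes → true
  NOT electric vehicle: no → true
  hour of day (0-23) ≤ 18: 3 ≤ 18 is true
  NOT meter paid: yes → false
  intended duration ≤ 432 min: 315 ≤ 432 is true
  hour of day (0-23) ≥ 0: 3 ≥ 0 is true
Combine:
[1.1.1.1.2.1] false OR false = false
[1.1.1.1.2] NOT false = true
[1.1.1.1] true → true = true
[1.1.1] NOT true = false
[1.1] NOT false = true
[1.2] exactly-one(true, false) = true
[1.3] false OR true OR true = true
[1.4.3] false OR true = true
[1.4] true AND true AND true = true
[1] true OR true OR true OR true = true
[2] exactly-one(true, false) = true
[root] true AND true = true
Overall: true → permitted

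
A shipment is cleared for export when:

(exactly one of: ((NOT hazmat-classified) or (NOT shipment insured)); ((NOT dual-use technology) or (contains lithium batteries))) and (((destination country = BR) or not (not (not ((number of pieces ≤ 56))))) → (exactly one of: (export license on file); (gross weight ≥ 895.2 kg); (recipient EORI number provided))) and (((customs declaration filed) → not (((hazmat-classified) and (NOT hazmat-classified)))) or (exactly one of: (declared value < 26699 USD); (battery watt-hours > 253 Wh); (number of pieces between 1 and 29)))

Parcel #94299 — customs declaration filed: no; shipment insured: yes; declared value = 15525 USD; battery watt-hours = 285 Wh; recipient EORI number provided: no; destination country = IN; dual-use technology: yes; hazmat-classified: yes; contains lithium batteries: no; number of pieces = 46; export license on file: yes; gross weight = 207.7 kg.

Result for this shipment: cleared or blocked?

Blocked

Atomic conditions:
  NOT hazmat-classified: yes → false
  NOT shipment insured: yes → false
  NOT dual-use technology: yes → false
  contains lithium batteries: no → false
  destination country = BR: IN == BR is false
  number of pieces ≤ 56: 46 ≤ 56 is true
  export license on file: yes → true
  gross weight ≥ 895.2 kg: 207.7 ≥ 895.2 is false
  recipient EORI number provided: no → false
  customs declaration filed: no → false
  hazmat-classified: yes → true
  declared value < 26699 USD: 15525 < 26699 is true
  battery watt-hours > 253 Wh: 285 > 253 is true
  number of pieces between 1 and 29: 46 in [1, 29] is false
Combine:
[1.1] false OR false = false
[1.2] false OR false = false
[1] exactly-one(false, false) = false
[2.1.2.1.1] NOT true = false
[2.1.2.1] NOT false = true
[2.1.2] NOT true = false
[2.1] false OR false = false
[2.2] exactly-one(true, false, false) = true
[2] false → true (antecedent false ⇒ implication holds) = true
[3.1.2.1] true AND false = false
[3.1.2] NOT false = true
[3.1] false → true (antecedent false ⇒ implication holds) = true
[3.2] exactly-one(true, true, false) = false
[3] true OR false = true
[root] false AND true AND true = false
Overall: false → blocked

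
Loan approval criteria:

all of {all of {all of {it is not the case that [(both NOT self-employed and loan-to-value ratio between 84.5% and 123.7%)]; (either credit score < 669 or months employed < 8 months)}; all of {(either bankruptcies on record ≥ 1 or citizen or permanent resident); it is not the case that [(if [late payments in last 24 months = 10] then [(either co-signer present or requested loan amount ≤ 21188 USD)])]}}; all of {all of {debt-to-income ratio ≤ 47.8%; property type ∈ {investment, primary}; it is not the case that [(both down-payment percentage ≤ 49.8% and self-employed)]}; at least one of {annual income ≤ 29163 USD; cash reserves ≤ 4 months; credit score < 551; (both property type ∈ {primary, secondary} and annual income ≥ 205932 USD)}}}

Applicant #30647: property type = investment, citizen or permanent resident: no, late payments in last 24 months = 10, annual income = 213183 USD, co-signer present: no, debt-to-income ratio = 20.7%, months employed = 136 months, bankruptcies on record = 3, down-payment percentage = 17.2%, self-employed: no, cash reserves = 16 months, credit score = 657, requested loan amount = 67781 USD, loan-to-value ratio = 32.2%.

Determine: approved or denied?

Atomic conditions:
  NOT self-employed: no → true
  loan-to-value ratio between 84.5% and 123.7%: 32.2 in [84.5, 123.7] is false
  credit score < 669: 657 < 669 is true
  months employed < 8 months: 136 < 8 is false
  bankruptcies on record ≥ 1: 3 ≥ 1 is true
  citizen or permanent resident: no → false
  late payments in last 24 months = 10: 10 == 10 is true
  co-signer present: no → false
  requested loan amount ≤ 21188 USD: 67781 ≤ 21188 is false
  debt-to-income ratio ≤ 47.8%: 20.7 ≤ 47.8 is true
  property type ∈ {investment, primary}: investment is in the set → true
  down-payment percentage ≤ 49.8%: 17.2 ≤ 49.8 is true
  self-employed: no → false
  annual income ≤ 29163 USD: 213183 ≤ 29163 is false
  cash reserves ≤ 4 months: 16 ≤ 4 is false
  credit score < 551: 657 < 551 is false
  property type ∈ {primary, secondary}: investment is not in the set → false
  annual income ≥ 205932 USD: 213183 ≥ 205932 is true
Combine:
[1.1.1.1] true AND false = false
[1.1.1] NOT false = true
[1.1.2] true OR false = true
[1.1] true AND true = true
[1.2.1] true OR false = true
[1.2.2.1.2] false OR false = false
[1.2.2.1] true → false = false
[1.2.2] NOT false = true
[1.2] true AND true = true
[1] true AND true = true
[2.1.3.1] true AND false = false
[2.1.3] NOT false = true
[2.1] true AND true AND true = true
[2.2.4] false AND true = false
[2.2] false OR false OR false OR false = false
[2] true AND false = false
[root] true AND false = false
Overall: false → denied

Denied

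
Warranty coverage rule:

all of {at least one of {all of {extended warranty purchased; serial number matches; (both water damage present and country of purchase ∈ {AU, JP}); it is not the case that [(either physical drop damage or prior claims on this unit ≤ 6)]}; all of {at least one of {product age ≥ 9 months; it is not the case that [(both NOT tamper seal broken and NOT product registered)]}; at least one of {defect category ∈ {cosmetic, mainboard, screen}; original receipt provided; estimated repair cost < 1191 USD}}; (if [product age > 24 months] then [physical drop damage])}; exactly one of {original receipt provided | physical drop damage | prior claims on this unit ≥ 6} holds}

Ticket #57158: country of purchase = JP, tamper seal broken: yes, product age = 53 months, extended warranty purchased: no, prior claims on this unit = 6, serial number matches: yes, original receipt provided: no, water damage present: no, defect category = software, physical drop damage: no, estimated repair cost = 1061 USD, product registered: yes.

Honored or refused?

Honored

Atomic conditions:
  extended warranty purchased: no → false
  serial number matches: yes → true
  water damage present: no → false
  country of purchase ∈ {AU, JP}: JP is in the set → true
  physical drop damage: no → false
  prior claims on this unit ≤ 6: 6 ≤ 6 is true
  product age ≥ 9 months: 53 ≥ 9 is true
  NOT tamper seal broken: yes → false
  NOT product registered: yes → false
  defect category ∈ {cosmetic, mainboard, screen}: software is not in the set → false
  original receipt provided: no → false
  estimated repair cost < 1191 USD: 1061 < 1191 is true
  product age > 24 months: 53 > 24 is true
  prior claims on this unit ≥ 6: 6 ≥ 6 is true
Combine:
[1.1.3] false AND true = false
[1.1.4.1] false OR true = true
[1.1.4] NOT true = false
[1.1] false AND true AND false AND false = false
[1.2.1.2.1] false AND false = false
[1.2.1.2] NOT false = true
[1.2.1] true OR true = true
[1.2.2] false OR false OR true = true
[1.2] true AND true = true
[1.3] true → false = false
[1] false OR true OR false = true
[2] exactly-one(false, false, true) = true
[root] true AND true = true
Overall: true → honored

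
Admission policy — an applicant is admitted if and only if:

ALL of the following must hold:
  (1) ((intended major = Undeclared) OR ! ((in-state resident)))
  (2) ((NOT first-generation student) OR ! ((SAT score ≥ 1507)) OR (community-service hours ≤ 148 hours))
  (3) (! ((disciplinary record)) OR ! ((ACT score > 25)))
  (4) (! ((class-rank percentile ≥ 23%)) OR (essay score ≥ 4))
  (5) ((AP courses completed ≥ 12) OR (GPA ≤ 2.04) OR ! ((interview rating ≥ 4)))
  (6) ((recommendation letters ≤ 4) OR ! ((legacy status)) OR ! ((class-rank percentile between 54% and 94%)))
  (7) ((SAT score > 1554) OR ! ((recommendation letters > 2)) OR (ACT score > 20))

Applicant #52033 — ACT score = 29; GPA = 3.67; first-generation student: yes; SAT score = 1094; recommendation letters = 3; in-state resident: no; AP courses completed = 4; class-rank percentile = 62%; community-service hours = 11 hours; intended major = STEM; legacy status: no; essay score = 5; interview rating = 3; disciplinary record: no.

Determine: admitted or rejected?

Admitted

Atomic conditions:
  intended major = Undeclared: STEM == Undeclared is false
  in-state resident: no → false
  NOT first-generation student: yes → false
  SAT score ≥ 1507: 1094 ≥ 1507 is false
  community-service hours ≤ 148 hours: 11 ≤ 148 is true
  disciplinary record: no → false
  ACT score > 25: 29 > 25 is true
  class-rank percentile ≥ 23%: 62 ≥ 23 is true
  essay score ≥ 4: 5 ≥ 4 is true
  AP courses completed ≥ 12: 4 ≥ 12 is false
  GPA ≤ 2.04: 3.67 ≤ 2.04 is false
  interview rating ≥ 4: 3 ≥ 4 is false
  recommendation letters ≤ 4: 3 ≤ 4 is true
  legacy status: no → false
  class-rank percentile between 54% and 94%: 62 in [54, 94] is true
  SAT score > 1554: 1094 > 1554 is false
  recommendation letters > 2: 3 > 2 is true
  ACT score > 20: 29 > 20 is true
Combine:
[1.2] NOT false = true
[1] false OR true = true
[2.2] NOT false = true
[2] false OR true OR true = true
[3.1] NOT false = true
[3.2] NOT true = false
[3] true OR false = true
[4.1] NOT true = false
[4] false OR true = true
[5.3] NOT false = true
[5] false OR false OR true = true
[6.2] NOT false = true
[6.3] NOT true = false
[6] true OR true OR false = true
[7.2] NOT true = false
[7] false OR false OR true = true
[root] true AND true AND true AND true AND true AND true AND true = true
Overall: true → admitted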